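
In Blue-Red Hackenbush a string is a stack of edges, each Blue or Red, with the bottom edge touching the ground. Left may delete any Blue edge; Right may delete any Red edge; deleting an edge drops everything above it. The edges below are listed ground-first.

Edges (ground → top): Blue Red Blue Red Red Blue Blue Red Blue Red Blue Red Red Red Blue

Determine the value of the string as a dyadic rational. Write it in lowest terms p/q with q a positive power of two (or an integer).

step 1: add Blue to get B; options L={ 0 } R={ ∅ } → 1
step 2: add Red to get BR; options L={ 0 } R={ 1 } → 1/2
step 3: add Blue to get BRB; options L={ 0, 1/2 } R={ 1 } → 3/4
step 4: add Red to get BRBR; options L={ 0, 1/2 } R={ 3/4, 1 } → 5/8
step 5: add Red to get BRBRR; options L={ 0, 1/2 } R={ 5/8, 3/4, 1 } → 9/16
step 6: add Blue to get BRBRRB; options L={ 0, 1/2, 9/16 } R={ 5/8, 3/4, 1 } → 19/32
step 7: add Blue to get BRBRRBB; options L={ 0, 1/2, 9/16, 19/32 } R={ 5/8, 3/4, 1 } → 39/64
step 8: add Red to get BRBRRBBR; options L={ 0, 1/2, 9/16, 19/32 } R={ 39/64, 5/8, 3/4, 1 } → 77/128
step 9: add Blue to get BRBRRBBRB; options L={ 0, 1/2, 9/16, 19/32, 77/128 } R={ 39/64, 5/8, 3/4, 1 } → 155/256
step 10: add Red to get BRBRRBBRBR; options L={ 0, 1/2, 9/16, 19/32, 77/128 } R={ 155/256, 39/64, 5/8, 3/4, 1 } → 309/512
step 11: add Blue to get BRBRRBBRBRB; options L={ 0, 1/2, 9/16, 19/32, 77/128, 309/512 } R={ 155/256, 39/64, 5/8, 3/4, 1 } → 619/1024
step 12: add Red to get BRBRRBBRBRBR; options L={ 0, 1/2, 9/16, 19/32, 77/128, 309/512 } R={ 619/1024, 155/256, 39/64, 5/8, 3/4, 1 } → 1237/2048
step 13: add Red to get BRBRRBBRBRBRR; options L={ 0, 1/2, 9/16, 19/32, 77/128, 309/512 } R={ 1237/2048, 619/1024, 155/256, 39/64, 5/8, 3/4, 1 } → 2473/4096
step 14: add Red to get BRBRRBBRBRBRRR; options L={ 0, 1/2, 9/16, 19/32, 77/128, 309/512 } R={ 2473/4096, 1237/2048, 619/1024, 155/256, 39/64, 5/8, 3/4, 1 } → 4945/8192
step 15: add Blue to get BRBRRBBRBRBRRRB; options L={ 0, 1/2, 9/16, 19/32, 77/128, 309/512, 4945/8192 } R={ 2473/4096, 1237/2048, 619/1024, 155/256, 39/64, 5/8, 3/4, 1 } → 9891/16384

9891/16384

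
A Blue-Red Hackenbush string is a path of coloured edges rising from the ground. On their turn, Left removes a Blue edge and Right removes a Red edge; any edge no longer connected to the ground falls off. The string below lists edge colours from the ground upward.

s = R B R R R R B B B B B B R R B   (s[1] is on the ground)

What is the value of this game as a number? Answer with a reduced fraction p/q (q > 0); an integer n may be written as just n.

-15373/16384

Build G(s[:k]) for k = 1..15, string s = R B R R R R B B B B B B R R B.
R: Left { · }, Right { 0 } => simplest -1
RB: Left { -1 }, Right { 0 } => simplest -1/2
RBR: Left { -1 }, Right { -1/2 0 } => simplest -3/4
RBRR: Left { -1 }, Right { -3/4 -1/2 0 } => simplest -7/8
RBRRR: Left { -1 }, Right { -7/8 -3/4 -1/2 0 } => simplest -15/16
RBRRRR: Left { -1 }, Right { -15/16 -7/8 -3/4 -1/2 0 } => simplest -31/32
RBRRRRB: Left { -1 -31/32 }, Right { -15/16 -7/8 -3/4 -1/2 0 } => simplest -61/64
RBRRRRBB: Left { -1 -31/32 -61/64 }, Right { -15/16 -7/8 -3/4 -1/2 0 } => simplest -121/128
RBRRRRBBB: Left { -1 -31/32 -61/64 -121/128 }, Right { -15/16 -7/8 -3/4 -1/2 0 } => simplest -241/256
RBRRRRBBBB: Left { -1 -31/32 -61/64 -121/128 -241/256 }, Right { -15/16 -7/8 -3/4 -1/2 0 } => simplest -481/512
RBRRRRBBBBB: Left { -1 -31/32 -61/64 -121/128 -241/256 -481/512 }, Right { -15/16 -7/8 -3/4 -1/2 0 } => simplest -961/1024
RBRRRRBBBBBB: Left { -1 -31/32 -61/64 -121/128 -241/256 -481/512 -961/1024 }, Right { -15/16 -7/8 -3/4 -1/2 0 } => simplest -1921/2048
RBRRRRBBBBBBR: Left { -1 -31/32 -61/64 -121/128 -241/256 -481/512 -961/1024 }, Right { -1921/2048 -15/16 -7/8 -3/4 -1/2 0 } => simplest -3843/4096
RBRRRRBBBBBBRR: Left { -1 -31/32 -61/64 -121/128 -241/256 -481/512 -961/1024 }, Right { -3843/4096 -1921/2048 -15/16 -7/8 -3/4 -1/2 0 } => simplest -7687/8192
RBRRRRBBBBBBRRB: Left { -1 -31/32 -61/64 -121/128 -241/256 -481/512 -961/1024 -7687/8192 }, Right { -3843/4096 -1921/2048 -15/16 -7/8 -3/4 -1/2 0 } => simplest -15373/16384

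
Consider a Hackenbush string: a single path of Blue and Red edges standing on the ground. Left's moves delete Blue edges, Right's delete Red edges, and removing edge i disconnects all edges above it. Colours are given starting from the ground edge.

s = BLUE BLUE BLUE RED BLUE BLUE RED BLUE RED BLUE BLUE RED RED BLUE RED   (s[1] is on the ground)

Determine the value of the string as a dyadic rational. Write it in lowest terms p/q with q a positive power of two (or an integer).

11621/4096

v(B) = { 0 | · } -> 1
v(BB) = { 0 1 | · } -> 2
v(BBB) = { 0 1 2 | · } -> 3
v(BBBR) = { 0 1 2 | 3 } -> 5/2
v(BBBRB) = { 0 1 2 5/2 | 3 } -> 11/4
v(BBBRBB) = { 0 1 2 5/2 11/4 | 3 } -> 23/8
v(BBBRBBR) = { 0 1 2 5/2 11/4 | 23/8 3 } -> 45/16
v(BBBRBBRB) = { 0 1 2 5/2 11/4 45/16 | 23/8 3 } -> 91/32
v(BBBRBBRBR) = { 0 1 2 5/2 11/4 45/16 | 91/32 23/8 3 } -> 181/64
v(BBBRBBRBRB) = { 0 1 2 5/2 11/4 45/16 181/64 | 91/32 23/8 3 } -> 363/128
v(BBBRBBRBRBB) = { 0 1 2 5/2 11/4 45/16 181/64 363/128 | 91/32 23/8 3 } -> 727/256
v(BBBRBBRBRBBR) = { 0 1 2 5/2 11/4 45/16 181/64 363/128 | 727/256 91/32 23/8 3 } -> 1453/512
v(BBBRBBRBRBBRR) = { 0 1 2 5/2 11/4 45/16 181/64 363/128 | 1453/512 727/256 91/32 23/8 3 } -> 2905/1024
v(BBBRBBRBRBBRRB) = { 0 1 2 5/2 11/4 45/16 181/64 363/128 2905/1024 | 1453/512 727/256 91/32 23/8 3 } -> 5811/2048
v(BBBRBBRBRBBRRBR) = { 0 1 2 5/2 11/4 45/16 181/64 363/128 2905/1024 | 5811/2048 1453/512 727/256 91/32 23/8 3 } -> 11621/4096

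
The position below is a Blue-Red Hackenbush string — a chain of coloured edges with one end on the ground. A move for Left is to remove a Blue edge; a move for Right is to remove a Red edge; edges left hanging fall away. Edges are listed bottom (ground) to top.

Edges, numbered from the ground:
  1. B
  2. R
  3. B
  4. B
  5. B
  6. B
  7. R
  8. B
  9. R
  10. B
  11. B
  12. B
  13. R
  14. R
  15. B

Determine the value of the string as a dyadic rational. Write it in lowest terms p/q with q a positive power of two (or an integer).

Prefix values for B R B B B B R B R B B B R R B via {L|R} + simplicity:
step 1: add B to get B; options L={ 0 } R={ ∅ } so 1
step 2: add R to get BR; options L={ 0 } R={ 1 } so 1/2
step 3: add B to get BRB; options L={ 0,1/2 } R={ 1 } so 3/4
step 4: add B to get BRBB; options L={ 0,1/2,3/4 } R={ 1 } so 7/8
step 5: add B to get BRBBB; options L={ 0,1/2,3/4,7/8 } R={ 1 } so 15/16
step 6: add B to get BRBBBB; options L={ 0,1/2,3/4,7/8,15/16 } R={ 1 } so 31/32
step 7: add R to get BRBBBBR; options L={ 0,1/2,3/4,7/8,15/16 } R={ 31/32,1 } so 61/64
step 8: add B to get BRBBBBRB; options L={ 0,1/2,3/4,7/8,15/16,61/64 } R={ 31/32,1 } so 123/128
step 9: add R to get BRBBBBRBR; options L={ 0,1/2,3/4,7/8,15/16,61/64 } R={ 123/128,31/32,1 } so 245/256
step 10: add B to get BRBBBBRBRB; options L={ 0,1/2,3/4,7/8,15/16,61/64,245/256 } R={ 123/128,31/32,1 } so 491/512
step 11: add B to get BRBBBBRBRBB; options L={ 0,1/2,3/4,7/8,15/16,61/64,245/256,491/512 } R={ 123/128,31/32,1 } so 983/1024
step 12: add B to get BRBBBBRBRBBB; options L={ 0,1/2,3/4,7/8,15/16,61/64,245/256,491/512,983/1024 } R={ 123/128,31/32,1 } so 1967/2048
step 13: add R to get BRBBBBRBRBBBR; options L={ 0,1/2,3/4,7/8,15/16,61/64,245/256,491/512,983/1024 } R={ 1967/2048,123/128,31/32,1 } so 3933/4096
step 14: add R to get BRBBBBRBRBBBRR; options L={ 0,1/2,3/4,7/8,15/16,61/64,245/256,491/512,983/1024 } R={ 3933/4096,1967/2048,123/128,31/32,1 } so 7865/8192
step 15: add B to get BRBBBBRBRBBBRRB; options L={ 0,1/2,3/4,7/8,15/16,61/64,245/256,491/512,983/1024,7865/8192 } R={ 3933/4096,1967/2048,123/128,31/32,1 } so 15731/16384

15731/16384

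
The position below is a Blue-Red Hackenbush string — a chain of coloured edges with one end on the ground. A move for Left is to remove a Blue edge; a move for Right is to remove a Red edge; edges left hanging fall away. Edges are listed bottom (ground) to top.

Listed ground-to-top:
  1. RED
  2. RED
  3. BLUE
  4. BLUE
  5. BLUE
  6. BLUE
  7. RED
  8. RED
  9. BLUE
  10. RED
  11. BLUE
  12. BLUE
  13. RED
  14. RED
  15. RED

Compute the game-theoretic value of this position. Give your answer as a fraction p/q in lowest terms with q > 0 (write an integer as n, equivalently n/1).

Recurse on prefixes of the 15-edge string RED RED BLUE BLUE BLUE BLUE RED RED BLUE RED BLUE BLUE RED RED RED:
R: Left {  }, Right { 0 } so simplest -1
RR: Left {  }, Right { -1; 0 } so simplest -2
RRB: Left { -2 }, Right { -1; 0 } so simplest -3/2
RRBB: Left { -2; -3/2 }, Right { -1; 0 } so simplest -5/4
RRBBB: Left { -2; -3/2; -5/4 }, Right { -1; 0 } so simplest -9/8
RRBBBB: Left { -2; -3/2; -5/4; -9/8 }, Right { -1; 0 } so simplest -17/16
RRBBBBR: Left { -2; -3/2; -5/4; -9/8 }, Right { -17/16; -1; 0 } so simplest -35/32
RRBBBBRR: Left { -2; -3/2; -5/4; -9/8 }, Right { -35/32; -17/16; -1; 0 } so simplest -71/64
RRBBBBRRB: Left { -2; -3/2; -5/4; -9/8; -71/64 }, Right { -35/32; -17/16; -1; 0 } so simplest -141/128
RRBBBBRRBR: Left { -2; -3/2; -5/4; -9/8; -71/64 }, Right { -141/128; -35/32; -17/16; -1; 0 } so simplest -283/256
RRBBBBRRBRB: Left { -2; -3/2; -5/4; -9/8; -71/64; -283/256 }, Right { -141/128; -35/32; -17/16; -1; 0 } so simplest -565/512
RRBBBBRRBRBB: Left { -2; -3/2; -5/4; -9/8; -71/64; -283/256; -565/512 }, Right { -141/128; -35/32; -17/16; -1; 0 } so simplest -1129/1024
RRBBBBRRBRBBR: Left { -2; -3/2; -5/4; -9/8; -71/64; -283/256; -565/512 }, Right { -1129/1024; -141/128; -35/32; -17/16; -1; 0 } so simplest -2259/2048
RRBBBBRRBRBBRR: Left { -2; -3/2; -5/4; -9/8; -71/64; -283/256; -565/512 }, Right { -2259/2048; -1129/1024; -141/128; -35/32; -17/16; -1; 0 } so simplest -4519/4096
RRBBBBRRBRBBRRR: Left { -2; -3/2; -5/4; -9/8; -71/64; -283/256; -565/512 }, Right { -4519/4096; -2259/2048; -1129/1024; -141/128; -35/32; -17/16; -1; 0 } so simplest -9039/8192

-9039/8192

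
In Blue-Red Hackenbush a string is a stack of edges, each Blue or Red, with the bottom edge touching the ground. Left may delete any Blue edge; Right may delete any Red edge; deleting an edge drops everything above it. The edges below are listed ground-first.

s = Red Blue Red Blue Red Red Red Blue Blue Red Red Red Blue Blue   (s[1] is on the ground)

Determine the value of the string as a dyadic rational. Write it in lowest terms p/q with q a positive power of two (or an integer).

-5945/8192

Recurse on prefixes of the 14-edge string Red Blue Red Blue Red Red Red Blue Blue Red Red Red Blue Blue:
R: Left { (no moves) }, Right { 0 } -> simplest -1
RB: Left { -1 }, Right { 0 } -> simplest -1/2
RBR: Left { -1 }, Right { -1/2 0 } -> simplest -3/4
RBRB: Left { -1 -3/4 }, Right { -1/2 0 } -> simplest -5/8
RBRBR: Left { -1 -3/4 }, Right { -5/8 -1/2 0 } -> simplest -11/16
RBRBRR: Left { -1 -3/4 }, Right { -11/16 -5/8 -1/2 0 } -> simplest -23/32
RBRBRRR: Left { -1 -3/4 }, Right { -23/32 -11/16 -5/8 -1/2 0 } -> simplest -47/64
RBRBRRRB: Left { -1 -3/4 -47/64 }, Right { -23/32 -11/16 -5/8 -1/2 0 } -> simplest -93/128
RBRBRRRBB: Left { -1 -3/4 -47/64 -93/128 }, Right { -23/32 -11/16 -5/8 -1/2 0 } -> simplest -185/256
RBRBRRRBBR: Left { -1 -3/4 -47/64 -93/128 }, Right { -185/256 -23/32 -11/16 -5/8 -1/2 0 } -> simplest -371/512
RBRBRRRBBRR: Left { -1 -3/4 -47/64 -93/128 }, Right { -371/512 -185/256 -23/32 -11/16 -5/8 -1/2 0 } -> simplest -743/1024
RBRBRRRBBRRR: Left { -1 -3/4 -47/64 -93/128 }, Right { -743/1024 -371/512 -185/256 -23/32 -11/16 -5/8 -1/2 0 } -> simplest -1487/2048
RBRBRRRBBRRRB: Left { -1 -3/4 -47/64 -93/128 -1487/2048 }, Right { -743/1024 -371/512 -185/256 -23/32 -11/16 -5/8 -1/2 0 } -> simplest -2973/4096
RBRBRRRBBRRRBB: Left { -1 -3/4 -47/64 -93/128 -1487/2048 -2973/4096 }, Right { -743/1024 -371/512 -185/256 -23/32 -11/16 -5/8 -1/2 0 } -> simplest -5945/8192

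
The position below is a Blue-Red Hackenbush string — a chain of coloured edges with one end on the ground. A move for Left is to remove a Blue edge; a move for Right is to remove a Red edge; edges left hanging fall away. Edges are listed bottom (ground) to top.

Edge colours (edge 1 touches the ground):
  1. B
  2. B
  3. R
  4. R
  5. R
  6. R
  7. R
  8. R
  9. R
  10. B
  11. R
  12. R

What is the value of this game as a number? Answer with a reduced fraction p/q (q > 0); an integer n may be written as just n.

Build value(s[:k]) for k = 1..12, string s = B B R R R R R R R B R R.
value_1 [B]  L=[0]  R=[(no moves)]  => 1
value_2 [BB]  L=[0,1]  R=[(no moves)]  => 2
value_3 [BBR]  L=[0,1]  R=[2]  => 3/2
value_4 [BBRR]  L=[0,1]  R=[3/2,2]  => 5/4
value_5 [BBRRR]  L=[0,1]  R=[5/4,3/2,2]  => 9/8
value_6 [BBRRRR]  L=[0,1]  R=[9/8,5/4,3/2,2]  => 17/16
value_7 [BBRRRRR]  L=[0,1]  R=[17/16,9/8,5/4,3/2,2]  => 33/32
value_8 [BBRRRRRR]  L=[0,1]  R=[33/32,17/16,9/8,5/4,3/2,2]  => 65/64
value_9 [BBRRRRRRR]  L=[0,1]  R=[65/64,33/32,17/16,9/8,5/4,3/2,2]  => 129/128
value_10 [BBRRRRRRRB]  L=[0,1,129/128]  R=[65/64,33/32,17/16,9/8,5/4,3/2,2]  => 259/256
value_11 [BBRRRRRRRBR]  L=[0,1,129/128]  R=[259/256,65/64,33/32,17/16,9/8,5/4,3/2,2]  => 517/512
value_12 [BBRRRRRRRBRR]  L=[0,1,129/128]  R=[517/512,259/256,65/64,33/32,17/16,9/8,5/4,3/2,2]  => 1033/1024

1033/1024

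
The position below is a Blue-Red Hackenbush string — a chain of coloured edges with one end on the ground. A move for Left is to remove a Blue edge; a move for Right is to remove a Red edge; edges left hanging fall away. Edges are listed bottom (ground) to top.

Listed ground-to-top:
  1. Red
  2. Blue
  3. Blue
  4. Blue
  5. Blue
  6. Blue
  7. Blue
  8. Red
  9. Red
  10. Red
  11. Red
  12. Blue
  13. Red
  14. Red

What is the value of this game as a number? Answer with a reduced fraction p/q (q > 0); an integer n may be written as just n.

-247/8192

val_1 [R]  L=[]  R=[0]  so -1
val_2 [RB]  L=[-1]  R=[0]  so -1/2
val_3 [RBB]  L=[-1,-1/2]  R=[0]  so -1/4
val_4 [RBBB]  L=[-1,-1/2,-1/4]  R=[0]  so -1/8
val_5 [RBBBB]  L=[-1,-1/2,-1/4,-1/8]  R=[0]  so -1/16
val_6 [RBBBBB]  L=[-1,-1/2,-1/4,-1/8,-1/16]  R=[0]  so -1/32
val_7 [RBBBBBB]  L=[-1,-1/2,-1/4,-1/8,-1/16,-1/32]  R=[0]  so -1/64
val_8 [RBBBBBBR]  L=[-1,-1/2,-1/4,-1/8,-1/16,-1/32]  R=[-1/64,0]  so -3/128
val_9 [RBBBBBBRR]  L=[-1,-1/2,-1/4,-1/8,-1/16,-1/32]  R=[-3/128,-1/64,0]  so -7/256
val_10 [RBBBBBBRRR]  L=[-1,-1/2,-1/4,-1/8,-1/16,-1/32]  R=[-7/256,-3/128,-1/64,0]  so -15/512
val_11 [RBBBBBBRRRR]  L=[-1,-1/2,-1/4,-1/8,-1/16,-1/32]  R=[-15/512,-7/256,-3/128,-1/64,0]  so -31/1024
val_12 [RBBBBBBRRRRB]  L=[-1,-1/2,-1/4,-1/8,-1/16,-1/32,-31/1024]  R=[-15/512,-7/256,-3/128,-1/64,0]  so -61/2048
val_13 [RBBBBBBRRRRBR]  L=[-1,-1/2,-1/4,-1/8,-1/16,-1/32,-31/1024]  R=[-61/2048,-15/512,-7/256,-3/128,-1/64,0]  so -123/4096
val_14 [RBBBBBBRRRRBRR]  L=[-1,-1/2,-1/4,-1/8,-1/16,-1/32,-31/1024]  R=[-123/4096,-61/2048,-15/512,-7/256,-3/128,-1/64,0]  so -247/8192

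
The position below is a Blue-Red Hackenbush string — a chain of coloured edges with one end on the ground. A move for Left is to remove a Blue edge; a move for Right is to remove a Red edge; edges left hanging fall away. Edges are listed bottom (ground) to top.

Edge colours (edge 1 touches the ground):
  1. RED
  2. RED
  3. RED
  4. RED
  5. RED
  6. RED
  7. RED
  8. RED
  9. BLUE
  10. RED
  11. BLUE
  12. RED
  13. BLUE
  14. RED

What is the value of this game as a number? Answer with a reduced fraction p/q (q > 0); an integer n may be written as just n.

Build g(s[:k]) for k = 1..14, string s = RED RED RED RED RED RED RED RED BLUE RED BLUE RED BLUE RED.
R: Left { — }, Right { 0 } gives simplest -1
RR: Left { — }, Right { -1,0 } gives simplest -2
RRR: Left { — }, Right { -2,-1,0 } gives simplest -3
RRRR: Left { — }, Right { -3,-2,-1,0 } gives simplest -4
RRRRR: Left { — }, Right { -4,-3,-2,-1,0 } gives simplest -5
RRRRRR: Left { — }, Right { -5,-4,-3,-2,-1,0 } gives simplest -6
RRRRRRR: Left { — }, Right { -6,-5,-4,-3,-2,-1,0 } gives simplest -7
RRRRRRRR: Left { — }, Right { -7,-6,-5,-4,-3,-2,-1,0 } gives simplest -8
RRRRRRRRB: Left { -8 }, Right { -7,-6,-5,-4,-3,-2,-1,0 } gives simplest -15/2
RRRRRRRRBR: Left { -8 }, Right { -15/2,-7,-6,-5,-4,-3,-2,-1,0 } gives simplest -31/4
RRRRRRRRBRB: Left { -8,-31/4 }, Right { -15/2,-7,-6,-5,-4,-3,-2,-1,0 } gives simplest -61/8
RRRRRRRRBRBR: Left { -8,-31/4 }, Right { -61/8,-15/2,-7,-6,-5,-4,-3,-2,-1,0 } gives simplest -123/16
RRRRRRRRBRBRB: Left { -8,-31/4,-123/16 }, Right { -61/8,-15/2,-7,-6,-5,-4,-3,-2,-1,0 } gives simplest -245/32
RRRRRRRRBRBRBR: Left { -8,-31/4,-123/16 }, Right { -245/32,-61/8,-15/2,-7,-6,-5,-4,-3,-2,-1,0 } gives simplest -491/64

-491/64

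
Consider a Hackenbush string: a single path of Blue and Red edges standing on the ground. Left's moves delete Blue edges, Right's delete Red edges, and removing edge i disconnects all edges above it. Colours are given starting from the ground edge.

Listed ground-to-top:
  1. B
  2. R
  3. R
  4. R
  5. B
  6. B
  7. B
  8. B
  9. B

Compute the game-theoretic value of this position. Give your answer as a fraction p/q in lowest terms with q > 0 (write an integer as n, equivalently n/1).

val_1 [B]  L=[0]  R=[(no moves)]  → 1
val_2 [BR]  L=[0]  R=[1]  → 1/2
val_3 [BRR]  L=[0]  R=[1/2,1]  → 1/4
val_4 [BRRR]  L=[0]  R=[1/4,1/2,1]  → 1/8
val_5 [BRRRB]  L=[0,1/8]  R=[1/4,1/2,1]  → 3/16
val_6 [BRRRBB]  L=[0,1/8,3/16]  R=[1/4,1/2,1]  → 7/32
val_7 [BRRRBBB]  L=[0,1/8,3/16,7/32]  R=[1/4,1/2,1]  → 15/64
val_8 [BRRRBBBB]  L=[0,1/8,3/16,7/32,15/64]  R=[1/4,1/2,1]  → 31/128
val_9 [BRRRBBBBB]  L=[0,1/8,3/16,7/32,15/64,31/128]  R=[1/4,1/2,1]  → 63/256

63/256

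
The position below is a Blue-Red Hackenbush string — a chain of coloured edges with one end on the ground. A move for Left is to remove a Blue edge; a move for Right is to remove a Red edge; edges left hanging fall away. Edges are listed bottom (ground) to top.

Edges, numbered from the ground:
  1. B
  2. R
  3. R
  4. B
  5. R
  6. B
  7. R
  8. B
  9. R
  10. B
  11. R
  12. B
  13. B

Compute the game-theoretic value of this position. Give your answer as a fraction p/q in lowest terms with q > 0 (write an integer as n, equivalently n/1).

Build G(s[:k]) for k = 1..13, string s = B R R B R B R B R B R B B.
B: Left { 0 }, Right { none } => simplest 1
BR: Left { 0 }, Right { 1 } => simplest 1/2
BRR: Left { 0 }, Right { 1/2 1 } => simplest 1/4
BRRB: Left { 0 1/4 }, Right { 1/2 1 } => simplest 3/8
BRRBR: Left { 0 1/4 }, Right { 3/8 1/2 1 } => simplest 5/16
BRRBRB: Left { 0 1/4 5/16 }, Right { 3/8 1/2 1 } => simplest 11/32
BRRBRBR: Left { 0 1/4 5/16 }, Right { 11/32 3/8 1/2 1 } => simplest 21/64
BRRBRBRB: Left { 0 1/4 5/16 21/64 }, Right { 11/32 3/8 1/2 1 } => simplest 43/128
BRRBRBRBR: Left { 0 1/4 5/16 21/64 }, Right { 43/128 11/32 3/8 1/2 1 } => simplest 85/256
BRRBRBRBRB: Left { 0 1/4 5/16 21/64 85/256 }, Right { 43/128 11/32 3/8 1/2 1 } => simplest 171/512
BRRBRBRBRBR: Left { 0 1/4 5/16 21/64 85/256 }, Right { 171/512 43/128 11/32 3/8 1/2 1 } => simplest 341/1024
BRRBRBRBRBRB: Left { 0 1/4 5/16 21/64 85/256 341/1024 }, Right { 171/512 43/128 11/32 3/8 1/2 1 } => simplest 683/2048
BRRBRBRBRBRBB: Left { 0 1/4 5/16 21/64 85/256 341/1024 683/2048 }, Right { 171/512 43/128 11/32 3/8 1/2 1 } => simplest 1367/4096

1367/4096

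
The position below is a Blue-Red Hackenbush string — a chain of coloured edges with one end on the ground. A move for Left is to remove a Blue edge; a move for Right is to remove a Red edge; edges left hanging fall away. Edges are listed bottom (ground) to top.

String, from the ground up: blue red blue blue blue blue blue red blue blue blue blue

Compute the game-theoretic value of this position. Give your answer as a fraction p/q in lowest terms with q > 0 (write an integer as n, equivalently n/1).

2015/2048

step 1: add blue to get b; options L={ 0 } R={ ∅ } gives 1
step 2: add red to get br; options L={ 0 } R={ 1 } gives 1/2
step 3: add blue to get brb; options L={ 0, 1/2 } R={ 1 } gives 3/4
step 4: add blue to get brbb; options L={ 0, 1/2, 3/4 } R={ 1 } gives 7/8
step 5: add blue to get brbbb; options L={ 0, 1/2, 3/4, 7/8 } R={ 1 } gives 15/16
step 6: add blue to get brbbbb; options L={ 0, 1/2, 3/4, 7/8, 15/16 } R={ 1 } gives 31/32
step 7: add blue to get brbbbbb; options L={ 0, 1/2, 3/4, 7/8, 15/16, 31/32 } R={ 1 } gives 63/64
step 8: add red to get brbbbbbr; options L={ 0, 1/2, 3/4, 7/8, 15/16, 31/32 } R={ 63/64, 1 } gives 125/128
step 9: add blue to get brbbbbbrb; options L={ 0, 1/2, 3/4, 7/8, 15/16, 31/32, 125/128 } R={ 63/64, 1 } gives 251/256
step 10: add blue to get brbbbbbrbb; options L={ 0, 1/2, 3/4, 7/8, 15/16, 31/32, 125/128, 251/256 } R={ 63/64, 1 } gives 503/512
step 11: add blue to get brbbbbbrbbb; options L={ 0, 1/2, 3/4, 7/8, 15/16, 31/32, 125/128, 251/256, 503/512 } R={ 63/64, 1 } gives 1007/1024
step 12: add blue to get brbbbbbrbbbb; options L={ 0, 1/2, 3/4, 7/8, 15/16, 31/32, 125/128, 251/256, 503/512, 1007/1024 } R={ 63/64, 1 } gives 2015/2048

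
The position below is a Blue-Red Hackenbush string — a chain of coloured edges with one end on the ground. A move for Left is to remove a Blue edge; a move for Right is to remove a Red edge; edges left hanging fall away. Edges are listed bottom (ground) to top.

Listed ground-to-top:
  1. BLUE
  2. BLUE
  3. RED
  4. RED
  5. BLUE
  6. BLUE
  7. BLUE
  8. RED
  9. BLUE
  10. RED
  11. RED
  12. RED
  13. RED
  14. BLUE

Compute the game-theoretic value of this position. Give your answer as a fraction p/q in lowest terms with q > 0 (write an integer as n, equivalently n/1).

5955/4096

Prefix values for BLUE BLUE RED RED BLUE BLUE BLUE RED BLUE RED RED RED RED BLUE via {L|R} + simplicity:
G(B) = { 0 | none } so 1
G(BB) = { 0, 1 | none } so 2
G(BBR) = { 0, 1 | 2 } so 3/2
G(BBRR) = { 0, 1 | 3/2, 2 } so 5/4
G(BBRRB) = { 0, 1, 5/4 | 3/2, 2 } so 11/8
G(BBRRBB) = { 0, 1, 5/4, 11/8 | 3/2, 2 } so 23/16
G(BBRRBBB) = { 0, 1, 5/4, 11/8, 23/16 | 3/2, 2 } so 47/32
G(BBRRBBBR) = { 0, 1, 5/4, 11/8, 23/16 | 47/32, 3/2, 2 } so 93/64
G(BBRRBBBRB) = { 0, 1, 5/4, 11/8, 23/16, 93/64 | 47/32, 3/2, 2 } so 187/128
G(BBRRBBBRBR) = { 0, 1, 5/4, 11/8, 23/16, 93/64 | 187/128, 47/32, 3/2, 2 } so 373/256
G(BBRRBBBRBRR) = { 0, 1, 5/4, 11/8, 23/16, 93/64 | 373/256, 187/128, 47/32, 3/2, 2 } so 745/512
G(BBRRBBBRBRRR) = { 0, 1, 5/4, 11/8, 23/16, 93/64 | 745/512, 373/256, 187/128, 47/32, 3/2, 2 } so 1489/1024
G(BBRRBBBRBRRRR) = { 0, 1, 5/4, 11/8, 23/16, 93/64 | 1489/1024, 745/512, 373/256, 187/128, 47/32, 3/2, 2 } so 2977/2048
G(BBRRBBBRBRRRRB) = { 0, 1, 5/4, 11/8, 23/16, 93/64, 2977/2048 | 1489/1024, 745/512, 373/256, 187/128, 47/32, 3/2, 2 } so 5955/4096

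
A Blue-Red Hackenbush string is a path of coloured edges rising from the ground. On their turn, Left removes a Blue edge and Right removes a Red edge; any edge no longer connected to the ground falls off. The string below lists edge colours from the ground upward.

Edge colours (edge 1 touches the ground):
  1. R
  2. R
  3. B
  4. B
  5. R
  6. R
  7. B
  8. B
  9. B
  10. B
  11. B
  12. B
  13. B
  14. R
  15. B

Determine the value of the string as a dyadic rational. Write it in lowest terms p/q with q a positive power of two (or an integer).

Build value(s[:k]) for k = 1..15, string s = R R B B R R B B B B B B B R B.
value(R) = { — | 0 } => -1
value(RR) = { — | -1; 0 } => -2
value(RRB) = { -2 | -1; 0 } => -3/2
value(RRBB) = { -2; -3/2 | -1; 0 } => -5/4
value(RRBBR) = { -2; -3/2 | -5/4; -1; 0 } => -11/8
value(RRBBRR) = { -2; -3/2 | -11/8; -5/4; -1; 0 } => -23/16
value(RRBBRRB) = { -2; -3/2; -23/16 | -11/8; -5/4; -1; 0 } => -45/32
value(RRBBRRBB) = { -2; -3/2; -23/16; -45/32 | -11/8; -5/4; -1; 0 } => -89/64
value(RRBBRRBBB) = { -2; -3/2; -23/16; -45/32; -89/64 | -11/8; -5/4; -1; 0 } => -177/128
value(RRBBRRBBBB) = { -2; -3/2; -23/16; -45/32; -89/64; -177/128 | -11/8; -5/4; -1; 0 } => -353/256
value(RRBBRRBBBBB) = { -2; -3/2; -23/16; -45/32; -89/64; -177/128; -353/256 | -11/8; -5/4; -1; 0 } => -705/512
value(RRBBRRBBBBBB) = { -2; -3/2; -23/16; -45/32; -89/64; -177/128; -353/256; -705/512 | -11/8; -5/4; -1; 0 } => -1409/1024
value(RRBBRRBBBBBBB) = { -2; -3/2; -23/16; -45/32; -89/64; -177/128; -353/256; -705/512; -1409/1024 | -11/8; -5/4; -1; 0 } => -2817/2048
value(RRBBRRBBBBBBBR) = { -2; -3/2; -23/16; -45/32; -89/64; -177/128; -353/256; -705/512; -1409/1024 | -2817/2048; -11/8; -5/4; -1; 0 } => -5635/4096
value(RRBBRRBBBBBBBRB) = { -2; -3/2; -23/16; -45/32; -89/64; -177/128; -353/256; -705/512; -1409/1024; -5635/4096 | -2817/2048; -11/8; -5/4; -1; 0 } => -11269/8192

-11269/8192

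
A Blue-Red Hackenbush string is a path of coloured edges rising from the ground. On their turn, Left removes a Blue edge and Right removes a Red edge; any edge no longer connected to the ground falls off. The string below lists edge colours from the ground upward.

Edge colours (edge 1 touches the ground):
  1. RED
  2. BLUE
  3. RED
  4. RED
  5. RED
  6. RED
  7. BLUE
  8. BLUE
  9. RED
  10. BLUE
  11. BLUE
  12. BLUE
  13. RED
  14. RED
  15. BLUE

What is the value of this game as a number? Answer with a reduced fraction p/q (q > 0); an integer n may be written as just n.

-15501/16384

val_1 [R]  L=[·]  R=[0]  → -1
val_2 [RB]  L=[-1]  R=[0]  → -1/2
val_3 [RBR]  L=[-1]  R=[-1/2; 0]  → -3/4
val_4 [RBRR]  L=[-1]  R=[-3/4; -1/2; 0]  → -7/8
val_5 [RBRRR]  L=[-1]  R=[-7/8; -3/4; -1/2; 0]  → -15/16
val_6 [RBRRRR]  L=[-1]  R=[-15/16; -7/8; -3/4; -1/2; 0]  → -31/32
val_7 [RBRRRRB]  L=[-1; -31/32]  R=[-15/16; -7/8; -3/4; -1/2; 0]  → -61/64
val_8 [RBRRRRBB]  L=[-1; -31/32; -61/64]  R=[-15/16; -7/8; -3/4; -1/2; 0]  → -121/128
val_9 [RBRRRRBBR]  L=[-1; -31/32; -61/64]  R=[-121/128; -15/16; -7/8; -3/4; -1/2; 0]  → -243/256
val_10 [RBRRRRBBRB]  L=[-1; -31/32; -61/64; -243/256]  R=[-121/128; -15/16; -7/8; -3/4; -1/2; 0]  → -485/512
val_11 [RBRRRRBBRBB]  L=[-1; -31/32; -61/64; -243/256; -485/512]  R=[-121/128; -15/16; -7/8; -3/4; -1/2; 0]  → -969/1024
val_12 [RBRRRRBBRBBB]  L=[-1; -31/32; -61/64; -243/256; -485/512; -969/1024]  R=[-121/128; -15/16; -7/8; -3/4; -1/2; 0]  → -1937/2048
val_13 [RBRRRRBBRBBBR]  L=[-1; -31/32; -61/64; -243/256; -485/512; -969/1024]  R=[-1937/2048; -121/128; -15/16; -7/8; -3/4; -1/2; 0]  → -3875/4096
val_14 [RBRRRRBBRBBBRR]  L=[-1; -31/32; -61/64; -243/256; -485/512; -969/1024]  R=[-3875/4096; -1937/2048; -121/128; -15/16; -7/8; -3/4; -1/2; 0]  → -7751/8192
val_15 [RBRRRRBBRBBBRRB]  L=[-1; -31/32; -61/64; -243/256; -485/512; -969/1024; -7751/8192]  R=[-3875/4096; -1937/2048; -121/128; -15/16; -7/8; -3/4; -1/2; 0]  → -15501/16384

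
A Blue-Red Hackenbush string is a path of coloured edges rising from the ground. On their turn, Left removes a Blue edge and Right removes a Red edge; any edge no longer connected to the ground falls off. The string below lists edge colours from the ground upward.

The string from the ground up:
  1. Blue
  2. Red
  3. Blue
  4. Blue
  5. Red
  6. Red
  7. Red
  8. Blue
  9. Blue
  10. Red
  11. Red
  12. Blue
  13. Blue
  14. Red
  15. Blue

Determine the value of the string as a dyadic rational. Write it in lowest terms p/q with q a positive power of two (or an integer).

12699/16384

Recurse on prefixes of the 15-edge string Blue Red Blue Blue Red Red Red Blue Blue Red Red Blue Blue Red Blue:
1 of 15 · B · max L 0 · min R +∞ = 1
2 of 15 · BR · max L 0 · min R 1 = 1/2
3 of 15 · BRB · max L 1/2 · min R 1 = 3/4
4 of 15 · BRBB · max L 3/4 · min R 1 = 7/8
5 of 15 · BRBBR · max L 3/4 · min R 7/8 = 13/16
6 of 15 · BRBBRR · max L 3/4 · min R 13/16 = 25/32
7 of 15 · BRBBRRR · max L 3/4 · min R 25/32 = 49/64
8 of 15 · BRBBRRRB · max L 49/64 · min R 25/32 = 99/128
9 of 15 · BRBBRRRBB · max L 99/128 · min R 25/32 = 199/256
10 of 15 · BRBBRRRBBR · max L 99/128 · min R 199/256 = 397/512
11 of 15 · BRBBRRRBBRR · max L 99/128 · min R 397/512 = 793/1024
12 of 15 · BRBBRRRBBRRB · max L 793/1024 · min R 397/512 = 1587/2048
13 of 15 · BRBBRRRBBRRBB · max L 1587/2048 · min R 397/512 = 3175/4096
14 of 15 · BRBBRRRBBRRBBR · max L 1587/2048 · min R 3175/4096 = 6349/8192
15 of 15 · BRBBRRRBBRRBBRB · max L 6349/8192 · min R 3175/4096 = 12699/16384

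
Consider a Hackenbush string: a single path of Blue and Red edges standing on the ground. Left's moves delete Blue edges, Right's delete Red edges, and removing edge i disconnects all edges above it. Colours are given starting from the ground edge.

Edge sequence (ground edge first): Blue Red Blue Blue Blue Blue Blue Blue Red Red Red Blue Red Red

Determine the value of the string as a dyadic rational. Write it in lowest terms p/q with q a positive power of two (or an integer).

8073/8192

step 1: add Blue to get B; options L={ 0 } R={ ∅ } so 1
step 2: add Red to get BR; options L={ 0 } R={ 1 } so 1/2
step 3: add Blue to get BRB; options L={ 0, 1/2 } R={ 1 } so 3/4
step 4: add Blue to get BRBB; options L={ 0, 1/2, 3/4 } R={ 1 } so 7/8
step 5: add Blue to get BRBBB; options L={ 0, 1/2, 3/4, 7/8 } R={ 1 } so 15/16
step 6: add Blue to get BRBBBB; options L={ 0, 1/2, 3/4, 7/8, 15/16 } R={ 1 } so 31/32
step 7: add Blue to get BRBBBBB; options L={ 0, 1/2, 3/4, 7/8, 15/16, 31/32 } R={ 1 } so 63/64
step 8: add Blue to get BRBBBBBB; options L={ 0, 1/2, 3/4, 7/8, 15/16, 31/32, 63/64 } R={ 1 } so 127/128
step 9: add Red to get BRBBBBBBR; options L={ 0, 1/2, 3/4, 7/8, 15/16, 31/32, 63/64 } R={ 127/128, 1 } so 253/256
step 10: add Red to get BRBBBBBBRR; options L={ 0, 1/2, 3/4, 7/8, 15/16, 31/32, 63/64 } R={ 253/256, 127/128, 1 } so 505/512
step 11: add Red to get BRBBBBBBRRR; options L={ 0, 1/2, 3/4, 7/8, 15/16, 31/32, 63/64 } R={ 505/512, 253/256, 127/128, 1 } so 1009/1024
step 12: add Blue to get BRBBBBBBRRRB; options L={ 0, 1/2, 3/4, 7/8, 15/16, 31/32, 63/64, 1009/1024 } R={ 505/512, 253/256, 127/128, 1 } so 2019/2048
step 13: add Red to get BRBBBBBBRRRBR; options L={ 0, 1/2, 3/4, 7/8, 15/16, 31/32, 63/64, 1009/1024 } R={ 2019/2048, 505/512, 253/256, 127/128, 1 } so 4037/4096
step 14: add Red to get BRBBBBBBRRRBRR; options L={ 0, 1/2, 3/4, 7/8, 15/16, 31/32, 63/64, 1009/1024 } R={ 4037/4096, 2019/2048, 505/512, 253/256, 127/128, 1 } so 8073/8192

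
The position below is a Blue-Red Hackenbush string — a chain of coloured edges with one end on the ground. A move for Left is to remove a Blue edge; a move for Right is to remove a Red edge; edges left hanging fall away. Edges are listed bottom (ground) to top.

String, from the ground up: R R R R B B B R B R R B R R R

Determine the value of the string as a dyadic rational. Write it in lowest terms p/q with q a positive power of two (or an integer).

value_1 [R]  L=[none]  R=[0]  => -1
value_2 [RR]  L=[none]  R=[-1, 0]  => -2
value_3 [RRR]  L=[none]  R=[-2, -1, 0]  => -3
value_4 [RRRR]  L=[none]  R=[-3, -2, -1, 0]  => -4
value_5 [RRRRB]  L=[-4]  R=[-3, -2, -1, 0]  => -7/2
value_6 [RRRRBB]  L=[-4, -7/2]  R=[-3, -2, -1, 0]  => -13/4
value_7 [RRRRBBB]  L=[-4, -7/2, -13/4]  R=[-3, -2, -1, 0]  => -25/8
value_8 [RRRRBBBR]  L=[-4, -7/2, -13/4]  R=[-25/8, -3, -2, -1, 0]  => -51/16
value_9 [RRRRBBBRB]  L=[-4, -7/2, -13/4, -51/16]  R=[-25/8, -3, -2, -1, 0]  => -101/32
value_10 [RRRRBBBRBR]  L=[-4, -7/2, -13/4, -51/16]  R=[-101/32, -25/8, -3, -2, -1, 0]  => -203/64
value_11 [RRRRBBBRBRR]  L=[-4, -7/2, -13/4, -51/16]  R=[-203/64, -101/32, -25/8, -3, -2, -1, 0]  => -407/128
value_12 [RRRRBBBRBRRB]  L=[-4, -7/2, -13/4, -51/16, -407/128]  R=[-203/64, -101/32, -25/8, -3, -2, -1, 0]  => -813/256
value_13 [RRRRBBBRBRRBR]  L=[-4, -7/2, -13/4, -51/16, -407/128]  R=[-813/256, -203/64, -101/32, -25/8, -3, -2, -1, 0]  => -1627/512
value_14 [RRRRBBBRBRRBRR]  L=[-4, -7/2, -13/4, -51/16, -407/128]  R=[-1627/512, -813/256, -203/64, -101/32, -25/8, -3, -2, -1, 0]  => -3255/1024
value_15 [RRRRBBBRBRRBRRR]  L=[-4, -7/2, -13/4, -51/16, -407/128]  R=[-3255/1024, -1627/512, -813/256, -203/64, -101/32, -25/8, -3, -2, -1, 0]  => -6511/2048

-6511/2048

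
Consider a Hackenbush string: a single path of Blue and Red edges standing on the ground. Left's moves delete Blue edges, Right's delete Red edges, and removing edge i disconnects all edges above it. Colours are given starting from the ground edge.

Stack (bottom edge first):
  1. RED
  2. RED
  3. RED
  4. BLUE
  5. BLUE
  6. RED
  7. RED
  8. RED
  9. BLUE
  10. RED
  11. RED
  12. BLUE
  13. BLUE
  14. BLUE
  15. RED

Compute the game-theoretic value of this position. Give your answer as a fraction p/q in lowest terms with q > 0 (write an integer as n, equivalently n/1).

1 of 15 · R · max L −∞ · min R 0 — -1
2 of 15 · RR · max L −∞ · min R -1 — -2
3 of 15 · RRR · max L −∞ · min R -2 — -3
4 of 15 · RRRB · max L -3 · min R -2 — -5/2
5 of 15 · RRRBB · max L -5/2 · min R -2 — -9/4
6 of 15 · RRRBBR · max L -5/2 · min R -9/4 — -19/8
7 of 15 · RRRBBRR · max L -5/2 · min R -19/8 — -39/16
8 of 15 · RRRBBRRR · max L -5/2 · min R -39/16 — -79/32
9 of 15 · RRRBBRRRB · max L -79/32 · min R -39/16 — -157/64
10 of 15 · RRRBBRRRBR · max L -79/32 · min R -157/64 — -315/128
11 of 15 · RRRBBRRRBRR · max L -79/32 · min R -315/128 — -631/256
12 of 15 · RRRBBRRRBRRB · max L -631/256 · min R -315/128 — -1261/512
13 of 15 · RRRBBRRRBRRBB · max L -1261/512 · min R -315/128 — -2521/1024
14 of 15 · RRRBBRRRBRRBBB · max L -2521/1024 · min R -315/128 — -5041/2048
15 of 15 · RRRBBRRRBRRBBBR · max L -2521/1024 · min R -5041/2048 — -10083/4096

-10083/4096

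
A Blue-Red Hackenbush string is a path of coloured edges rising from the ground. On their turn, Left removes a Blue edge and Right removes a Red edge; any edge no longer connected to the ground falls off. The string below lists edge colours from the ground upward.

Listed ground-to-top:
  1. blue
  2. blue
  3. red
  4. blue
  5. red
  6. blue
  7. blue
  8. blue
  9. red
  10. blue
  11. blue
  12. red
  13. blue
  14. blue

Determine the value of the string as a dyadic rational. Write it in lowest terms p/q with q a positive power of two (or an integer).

G(b) = { 0 | · } so 1
G(bb) = { 0,1 | · } so 2
G(bbr) = { 0,1 | 2 } so 3/2
G(bbrb) = { 0,1,3/2 | 2 } so 7/4
G(bbrbr) = { 0,1,3/2 | 7/4,2 } so 13/8
G(bbrbrb) = { 0,1,3/2,13/8 | 7/4,2 } so 27/16
G(bbrbrbb) = { 0,1,3/2,13/8,27/16 | 7/4,2 } so 55/32
G(bbrbrbbb) = { 0,1,3/2,13/8,27/16,55/32 | 7/4,2 } so 111/64
G(bbrbrbbbr) = { 0,1,3/2,13/8,27/16,55/32 | 111/64,7/4,2 } so 221/128
G(bbrbrbbbrb) = { 0,1,3/2,13/8,27/16,55/32,221/128 | 111/64,7/4,2 } so 443/256
G(bbrbrbbbrbb) = { 0,1,3/2,13/8,27/16,55/32,221/128,443/256 | 111/64,7/4,2 } so 887/512
G(bbrbrbbbrbbr) = { 0,1,3/2,13/8,27/16,55/32,221/128,443/256 | 887/512,111/64,7/4,2 } so 1773/1024
G(bbrbrbbbrbbrb) = { 0,1,3/2,13/8,27/16,55/32,221/128,443/256,1773/1024 | 887/512,111/64,7/4,2 } so 3547/2048
G(bbrbrbbbrbbrbb) = { 0,1,3/2,13/8,27/16,55/32,221/128,443/256,1773/1024,3547/2048 | 887/512,111/64,7/4,2 } so 7095/4096

7095/4096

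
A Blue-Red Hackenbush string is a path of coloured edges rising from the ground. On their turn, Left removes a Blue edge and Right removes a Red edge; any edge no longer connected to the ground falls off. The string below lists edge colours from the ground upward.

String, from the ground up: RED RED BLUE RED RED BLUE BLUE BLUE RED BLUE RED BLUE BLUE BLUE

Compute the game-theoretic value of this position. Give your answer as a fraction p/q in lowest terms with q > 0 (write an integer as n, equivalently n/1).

-7249/4096

R: Left { · }, Right { 0 } → simplest -1
RR: Left { · }, Right { -1, 0 } → simplest -2
RRB: Left { -2 }, Right { -1, 0 } → simplest -3/2
RRBR: Left { -2 }, Right { -3/2, -1, 0 } → simplest -7/4
RRBRR: Left { -2 }, Right { -7/4, -3/2, -1, 0 } → simplest -15/8
RRBRRB: Left { -2, -15/8 }, Right { -7/4, -3/2, -1, 0 } → simplest -29/16
RRBRRBB: Left { -2, -15/8, -29/16 }, Right { -7/4, -3/2, -1, 0 } → simplest -57/32
RRBRRBBB: Left { -2, -15/8, -29/16, -57/32 }, Right { -7/4, -3/2, -1, 0 } → simplest -113/64
RRBRRBBBR: Left { -2, -15/8, -29/16, -57/32 }, Right { -113/64, -7/4, -3/2, -1, 0 } → simplest -227/128
RRBRRBBBRB: Left { -2, -15/8, -29/16, -57/32, -227/128 }, Right { -113/64, -7/4, -3/2, -1, 0 } → simplest -453/256
RRBRRBBBRBR: Left { -2, -15/8, -29/16, -57/32, -227/128 }, Right { -453/256, -113/64, -7/4, -3/2, -1, 0 } → simplest -907/512
RRBRRBBBRBRB: Left { -2, -15/8, -29/16, -57/32, -227/128, -907/512 }, Right { -453/256, -113/64, -7/4, -3/2, -1, 0 } → simplest -1813/1024
RRBRRBBBRBRBB: Left { -2, -15/8, -29/16, -57/32, -227/128, -907/512, -1813/1024 }, Right { -453/256, -113/64, -7/4, -3/2, -1, 0 } → simplest -3625/2048
RRBRRBBBRBRBBB: Left { -2, -15/8, -29/16, -57/32, -227/128, -907/512, -1813/1024, -3625/2048 }, Right { -453/256, -113/64, -7/4, -3/2, -1, 0 } → simplest -7249/4096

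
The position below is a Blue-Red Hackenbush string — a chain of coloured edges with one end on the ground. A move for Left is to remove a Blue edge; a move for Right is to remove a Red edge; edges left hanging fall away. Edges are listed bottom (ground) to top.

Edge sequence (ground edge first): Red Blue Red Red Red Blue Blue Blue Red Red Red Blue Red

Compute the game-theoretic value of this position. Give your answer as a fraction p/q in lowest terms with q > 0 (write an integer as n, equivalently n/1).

step 1: add Red to get R; options L={ none } R={ 0 } ⇒ -1
step 2: add Blue to get RB; options L={ -1 } R={ 0 } ⇒ -1/2
step 3: add Red to get RBR; options L={ -1 } R={ -1/2 0 } ⇒ -3/4
step 4: add Red to get RBRR; options L={ -1 } R={ -3/4 -1/2 0 } ⇒ -7/8
step 5: add Red to get RBRRR; options L={ -1 } R={ -7/8 -3/4 -1/2 0 } ⇒ -15/16
step 6: add Blue to get RBRRRB; options L={ -1 -15/16 } R={ -7/8 -3/4 -1/2 0 } ⇒ -29/32
step 7: add Blue to get RBRRRBB; options L={ -1 -15/16 -29/32 } R={ -7/8 -3/4 -1/2 0 } ⇒ -57/64
step 8: add Blue to get RBRRRBBB; options L={ -1 -15/16 -29/32 -57/64 } R={ -7/8 -3/4 -1/2 0 } ⇒ -113/128
step 9: add Red to get RBRRRBBBR; options L={ -1 -15/16 -29/32 -57/64 } R={ -113/128 -7/8 -3/4 -1/2 0 } ⇒ -227/256
step 10: add Red to get RBRRRBBBRR; options L={ -1 -15/16 -29/32 -57/64 } R={ -227/256 -113/128 -7/8 -3/4 -1/2 0 } ⇒ -455/512
step 11: add Red to get RBRRRBBBRRR; options L={ -1 -15/16 -29/32 -57/64 } R={ -455/512 -227/256 -113/128 -7/8 -3/4 -1/2 0 } ⇒ -911/1024
step 12: add Blue to get RBRRRBBBRRRB; options L={ -1 -15/16 -29/32 -57/64 -911/1024 } R={ -455/512 -227/256 -113/128 -7/8 -3/4 -1/2 0 } ⇒ -1821/2048
step 13: add Red to get RBRRRBBBRRRBR; options L={ -1 -15/16 -29/32 -57/64 -911/1024 } R={ -1821/2048 -455/512 -227/256 -113/128 -7/8 -3/4 -1/2 0 } ⇒ -3643/4096

-3643/4096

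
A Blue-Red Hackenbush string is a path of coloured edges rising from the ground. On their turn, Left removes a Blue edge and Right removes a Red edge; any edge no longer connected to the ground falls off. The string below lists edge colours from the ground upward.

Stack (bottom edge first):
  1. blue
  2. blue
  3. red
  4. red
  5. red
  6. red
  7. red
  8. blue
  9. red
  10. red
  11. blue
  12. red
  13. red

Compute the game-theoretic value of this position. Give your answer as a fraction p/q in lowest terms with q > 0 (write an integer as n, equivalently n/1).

2121/2048

Recurse on prefixes of the 13-edge string blue blue red red red red red blue red red blue red red:
1 of 13 · b · max L 0 · min R +∞ = 1
2 of 13 · bb · max L 1 · min R +∞ = 2
3 of 13 · bbr · max L 1 · min R 2 = 3/2
4 of 13 · bbrr · max L 1 · min R 3/2 = 5/4
5 of 13 · bbrrr · max L 1 · min R 5/4 = 9/8
6 of 13 · bbrrrr · max L 1 · min R 9/8 = 17/16
7 of 13 · bbrrrrr · max L 1 · min R 17/16 = 33/32
8 of 13 · bbrrrrrb · max L 33/32 · min R 17/16 = 67/64
9 of 13 · bbrrrrrbr · max L 33/32 · min R 67/64 = 133/128
10 of 13 · bbrrrrrbrr · max L 33/32 · min R 133/128 = 265/256
11 of 13 · bbrrrrrbrrb · max L 265/256 · min R 133/128 = 531/512
12 of 13 · bbrrrrrbrrbr · max L 265/256 · min R 531/512 = 1061/1024
13 of 13 · bbrrrrrbrrbrr · max L 265/256 · min R 1061/1024 = 2121/2048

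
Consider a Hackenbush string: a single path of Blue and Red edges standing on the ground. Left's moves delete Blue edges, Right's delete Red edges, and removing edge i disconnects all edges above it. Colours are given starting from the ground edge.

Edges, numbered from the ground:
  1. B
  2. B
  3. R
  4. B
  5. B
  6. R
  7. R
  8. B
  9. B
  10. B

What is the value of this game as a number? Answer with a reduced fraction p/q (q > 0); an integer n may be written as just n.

v_1 [B]  L=[0]  R=[(no moves)]  -> 1
v_2 [BB]  L=[0,1]  R=[(no moves)]  -> 2
v_3 [BBR]  L=[0,1]  R=[2]  -> 3/2
v_4 [BBRB]  L=[0,1,3/2]  R=[2]  -> 7/4
v_5 [BBRBB]  L=[0,1,3/2,7/4]  R=[2]  -> 15/8
v_6 [BBRBBR]  L=[0,1,3/2,7/4]  R=[15/8,2]  -> 29/16
v_7 [BBRBBRR]  L=[0,1,3/2,7/4]  R=[29/16,15/8,2]  -> 57/32
v_8 [BBRBBRRB]  L=[0,1,3/2,7/4,57/32]  R=[29/16,15/8,2]  -> 115/64
v_9 [BBRBBRRBB]  L=[0,1,3/2,7/4,57/32,115/64]  R=[29/16,15/8,2]  -> 231/128
v_10 [BBRBBRRBBB]  L=[0,1,3/2,7/4,57/32,115/64,231/128]  R=[29/16,15/8,2]  -> 463/256

463/256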